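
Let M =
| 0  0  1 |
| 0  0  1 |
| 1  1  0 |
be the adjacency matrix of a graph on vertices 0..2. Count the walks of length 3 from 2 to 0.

The number of length-3 walks from vertex 2 to vertex 0 is entry (2,0) of M³, where M is the adjacency matrix.
M² = [[1, 1, 0], [1, 1, 0], [0, 0, 2]]
M³ = [[0, 0, 2], [0, 0, 2], [2, 2, 0]]

2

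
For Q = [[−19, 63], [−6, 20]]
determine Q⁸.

[[−1529, 5355], [−510, 1786]]

tr Q = 1 and det Q = −2, so the characteristic polynomial is λ² − (1)λ + (−2) with roots −1 and 2.
Eigenvectors give P = [[7, 3], [2, 1]] with P⁻¹ = [[1, −3], [−2, 7]], and Q = P·diag(−1, 2)·P⁻¹.
Then Q⁸ = P·diag(1, 256)·P⁻¹ = [[7, 768], [2, 256]] · [[1, −3], [−2, 7]] = [[−1529, 5355], [−510, 1786]].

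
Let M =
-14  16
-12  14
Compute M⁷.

tr M = 0 and det M = -4, so the characteristic polynomial is λ² − (0)λ + (-4) with roots -2 and 2.
Eigenvectors give P = [[-4, 1], [-3, 1]] with P⁻¹ = [[-1, 1], [-3, 4]], and M = P·diag(-2, 2)·P⁻¹.
Then M⁷ = P·diag(-128, 128)·P⁻¹ = [[512, 128], [384, 128]] · [[-1, 1], [-3, 4]] = [[-896, 1024], [-768, 896]].

[[-896, 1024], [-768, 896]]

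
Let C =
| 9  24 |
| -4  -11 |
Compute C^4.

[[-159, -480], [80, 241]]

tr C = -2 and det C = -3, so the characteristic polynomial is λ² − (-2)λ + (-3) with roots 1 and -3.
Eigenvectors give P = [[3, -2], [-1, 1]] with P⁻¹ = [[1, 2], [1, 3]], and C = P·diag(1, -3)·P⁻¹.
Then C^4 = P·diag(1, 81)·P⁻¹ = [[3, -162], [-1, 81]] · [[1, 2], [1, 3]] = [[-159, -480], [80, 241]].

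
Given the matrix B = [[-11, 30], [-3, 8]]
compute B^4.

tr B = -3 and det B = 2, so the characteristic polynomial is λ² − (-3)λ + (2) with roots -2 and -1.
Eigenvectors give P = [[10, -3], [3, -1]] with P⁻¹ = [[1, -3], [3, -10]], and B = P·diag(-2, -1)·P⁻¹.
Then B^4 = P·diag(16, 1)·P⁻¹ = [[160, -3], [48, -1]] · [[1, -3], [3, -10]] = [[151, -450], [45, -134]].

[[151, -450], [45, -134]]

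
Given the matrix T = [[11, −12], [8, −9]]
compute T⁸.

tr T = 2 and det T = −3, so the characteristic polynomial is λ² − (2)λ + (−3) with roots 3 and −1.
Eigenvectors give P = [[−3, −1], [−2, −1]] with P⁻¹ = [[−1, 1], [2, −3]], and T = P·diag(3, −1)·P⁻¹.
Then T⁸ = P·diag(6561, 1)·P⁻¹ = [[−19683, −1], [−13122, −1]] · [[−1, 1], [2, −3]] = [[19681, −19680], [13120, −13119]].

[[19681, −19680], [13120, −13119]]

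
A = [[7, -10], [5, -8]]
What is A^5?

tr A = -1 and det A = -6, so the characteristic polynomial is λ² − (-1)λ + (-6) with roots -3 and 2.
Eigenvectors give P = [[-1, 2], [-1, 1]] with P⁻¹ = [[1, -2], [1, -1]], and A = P·diag(-3, 2)·P⁻¹.
Then A^5 = P·diag(-243, 32)·P⁻¹ = [[243, 64], [243, 32]] · [[1, -2], [1, -1]] = [[307, -550], [275, -518]].

[[307, -550], [275, -518]]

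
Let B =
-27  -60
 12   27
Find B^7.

[[-19683, -43740], [8748, 19683]]

tr B = 0 and det B = -9, so the characteristic polynomial is λ² − (0)λ + (-9) with roots -3 and 3.
Eigenvectors give P = [[5, -2], [-2, 1]] with P⁻¹ = [[1, 2], [2, 5]], and B = P·diag(-3, 3)·P⁻¹.
Then B^7 = P·diag(-2187, 2187)·P⁻¹ = [[-10935, -4374], [4374, 2187]] · [[1, 2], [2, 5]] = [[-19683, -43740], [8748, 19683]].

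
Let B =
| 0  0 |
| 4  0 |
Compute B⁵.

[[0, 0], [0, 0]]

B is strictly triangular, hence nilpotent: B² = 0, so B⁵ = 0.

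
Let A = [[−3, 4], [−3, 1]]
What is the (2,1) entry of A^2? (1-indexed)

6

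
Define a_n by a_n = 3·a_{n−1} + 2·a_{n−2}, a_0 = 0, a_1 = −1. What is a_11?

−283667

With companion matrix M = [[3, 2], [1, 0]], [a_n, a_{n−1}]ᵀ = M·[a_{n−1}, a_{n−2}]ᵀ, so [a_11, a_10]ᵀ = M¹⁰·[a_1, a_0]ᵀ.
M¹⁰ = [[283667, 159294], [79647, 44726]], giving [a_11, a_10]ᵀ = [[−283667], [−79647]].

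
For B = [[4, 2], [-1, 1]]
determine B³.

tr B = 5 and det B = 6, so the characteristic polynomial is λ² − (5)λ + (6) with roots 3 and 2.
Eigenvectors give P = [[-2, -1], [1, 1]] with P⁻¹ = [[-1, -1], [1, 2]], and B = P·diag(3, 2)·P⁻¹.
Then B³ = P·diag(27, 8)·P⁻¹ = [[-54, -8], [27, 8]] · [[-1, -1], [1, 2]] = [[46, 38], [-19, -11]].

[[46, 38], [-19, -11]]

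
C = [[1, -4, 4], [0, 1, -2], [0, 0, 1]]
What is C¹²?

[[1, -48, 576], [0, 1, -24], [0, 0, 1]]

C = I + N where N = [[0, -4, 4], [0, 0, -2], [0, 0, 0]] is strictly upper-triangular, so N³ = 0.
(I + N)¹² = I + 12·N + 66·N² = [[1, -48, 576], [0, 1, -24], [0, 0, 1]].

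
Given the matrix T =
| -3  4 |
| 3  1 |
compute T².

[[21, -8], [-6, 13]]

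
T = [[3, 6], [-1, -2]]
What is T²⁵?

T² = T (a projection; rank 1, trace 1), so T²⁵ = T.

[[3, 6], [-1, -2]]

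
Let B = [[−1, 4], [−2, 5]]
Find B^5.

[[−241, 484], [−242, 485]]

tr B = 4 and det B = 3, so the characteristic polynomial is λ² − (4)λ + (3) with roots 1 and 3.
Eigenvectors give P = [[2, −1], [1, −1]] with P⁻¹ = [[1, −1], [1, −2]], and B = P·diag(1, 3)·P⁻¹.
Then B^5 = P·diag(1, 243)·P⁻¹ = [[2, −243], [1, −243]] · [[1, −1], [1, −2]] = [[−241, 484], [−242, 485]].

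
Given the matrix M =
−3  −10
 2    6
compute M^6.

tr M = 3 and det M = 2, so the characteristic polynomial is λ² − (3)λ + (2) with roots 2 and 1.
Eigenvectors give P = [[−2, 5], [1, −2]] with P⁻¹ = [[2, 5], [1, 2]], and M = P·diag(2, 1)·P⁻¹.
Then M^6 = P·diag(64, 1)·P⁻¹ = [[−128, 5], [64, −2]] · [[2, 5], [1, 2]] = [[−251, −630], [126, 316]].

[[−251, −630], [126, 316]]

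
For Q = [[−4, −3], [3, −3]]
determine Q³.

[[35, −84], [84, 63]]

Q² = [[7, 21], [−21, 0]]
Q³ = [[35, −84], [84, 63]]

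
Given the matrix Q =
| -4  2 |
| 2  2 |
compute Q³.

Q² = [[20, -4], [-4, 8]]
Q³ = [[-88, 32], [32, 8]]

[[-88, 32], [32, 8]]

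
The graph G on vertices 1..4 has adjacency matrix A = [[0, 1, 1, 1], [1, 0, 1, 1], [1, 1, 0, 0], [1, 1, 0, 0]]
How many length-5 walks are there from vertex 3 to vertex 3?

The number of length-5 walks from vertex 3 to vertex 3 is entry (3,3) of A^5, where A is the adjacency matrix.
A^2 = [[3, 2, 1, 1], [2, 3, 1, 1], [1, 1, 2, 2], [1, 1, 2, 2]]
A^3 = [[4, 5, 5, 5], [5, 4, 5, 5], [5, 5, 2, 2], [5, 5, 2, 2]]
A^4 = [[15, 14, 9, 9], [14, 15, 9, 9], [9, 9, 10, 10], [9, 9, 10, 10]]
A^5 = [[32, 33, 29, 29], [33, 32, 29, 29], [29, 29, 18, 18], [29, 29, 18, 18]]

18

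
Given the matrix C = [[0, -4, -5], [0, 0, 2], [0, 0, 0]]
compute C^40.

C is strictly triangular, hence nilpotent: C^3 = 0, so C^40 = 0.

[[0, 0, 0], [0, 0, 0], [0, 0, 0]]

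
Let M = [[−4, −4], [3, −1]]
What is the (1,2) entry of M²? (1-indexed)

20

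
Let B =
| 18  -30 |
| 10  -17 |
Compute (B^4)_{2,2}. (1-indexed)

-179

tr B = 1 and det B = -6, so the characteristic polynomial is λ² − (1)λ + (-6) with roots 3 and -2.
Eigenvectors give P = [[2, -3], [1, -2]] with P⁻¹ = [[2, -3], [1, -2]], and B = P·diag(3, -2)·P⁻¹.
Then B^4 = P·diag(81, 16)·P⁻¹ = [[162, -48], [81, -32]] · [[2, -3], [1, -2]] = [[276, -390], [130, -179]].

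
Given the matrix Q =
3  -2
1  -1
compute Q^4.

[[41, -24], [12, -7]]

Q^2 = [[7, -4], [2, -1]]
Q^3 = [[17, -10], [5, -3]]
Q^4 = [[41, -24], [12, -7]]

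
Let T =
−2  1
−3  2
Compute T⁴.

[[1, 0], [0, 1]]

T² = I (check: tr T = 0 and det T = −1), so T⁴ = I since 4 is even.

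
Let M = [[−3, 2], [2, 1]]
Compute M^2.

[[13, −4], [−4, 5]]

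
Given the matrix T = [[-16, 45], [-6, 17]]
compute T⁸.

[[-1274, 3825], [-510, 1531]]

tr T = 1 and det T = -2, so the characteristic polynomial is λ² − (1)λ + (-2) with roots 2 and -1.
Eigenvectors give P = [[5, 3], [2, 1]] with P⁻¹ = [[-1, 3], [2, -5]], and T = P·diag(2, -1)·P⁻¹.
Then T⁸ = P·diag(256, 1)·P⁻¹ = [[1280, 3], [512, 1]] · [[-1, 3], [2, -5]] = [[-1274, 3825], [-510, 1531]].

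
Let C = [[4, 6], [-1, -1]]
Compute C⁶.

tr C = 3 and det C = 2, so the characteristic polynomial is λ² − (3)λ + (2) with roots 1 and 2.
Eigenvectors give P = [[2, 3], [-1, -1]] with P⁻¹ = [[-1, -3], [1, 2]], and C = P·diag(1, 2)·P⁻¹.
Then C⁶ = P·diag(1, 64)·P⁻¹ = [[2, 192], [-1, -64]] · [[-1, -3], [1, 2]] = [[190, 378], [-63, -125]].

[[190, 378], [-63, -125]]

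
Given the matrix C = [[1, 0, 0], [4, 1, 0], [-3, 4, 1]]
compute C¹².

C = I + N where N = [[0, 0, 0], [4, 0, 0], [-3, 4, 0]] is strictly lower-triangular, so N³ = 0.
(I + N)¹² = I + 12·N + 66·N² = [[1, 0, 0], [48, 1, 0], [1020, 48, 1]].

[[1, 0, 0], [48, 1, 0], [1020, 48, 1]]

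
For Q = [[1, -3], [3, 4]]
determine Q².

[[-8, -15], [15, 7]]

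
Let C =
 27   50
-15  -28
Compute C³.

[[183, 350], [-105, -202]]

tr C = -1 and det C = -6, so the characteristic polynomial is λ² − (-1)λ + (-6) with roots -3 and 2.
Eigenvectors give P = [[5, -2], [-3, 1]] with P⁻¹ = [[-1, -2], [-3, -5]], and C = P·diag(-3, 2)·P⁻¹.
Then C³ = P·diag(-27, 8)·P⁻¹ = [[-135, -16], [81, 8]] · [[-1, -2], [-3, -5]] = [[183, 350], [-105, -202]].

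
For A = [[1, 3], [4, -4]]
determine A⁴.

[[277, -369], [-492, 892]]

A² = [[13, -9], [-12, 28]]
A³ = [[-23, 75], [100, -148]]
A⁴ = [[277, -369], [-492, 892]]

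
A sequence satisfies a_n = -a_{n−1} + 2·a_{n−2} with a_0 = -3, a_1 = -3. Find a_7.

With companion matrix T = [[-1, 2], [1, 0]], [a_n, a_{n−1}]ᵀ = T·[a_{n−1}, a_{n−2}]ᵀ, so [a_7, a_6]ᵀ = T⁶·[a_1, a_0]ᵀ.
T⁶ = [[43, -42], [-21, 22]], giving [a_7, a_6]ᵀ = [[-3], [-3]].

-3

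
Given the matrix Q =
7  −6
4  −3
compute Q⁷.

[[6559, −6558], [4372, −4371]]

tr Q = 4 and det Q = 3, so the characteristic polynomial is λ² − (4)λ + (3) with roots 1 and 3.
Eigenvectors give P = [[1, 3], [1, 2]] with P⁻¹ = [[−2, 3], [1, −1]], and Q = P·diag(1, 3)·P⁻¹.
Then Q⁷ = P·diag(1, 2187)·P⁻¹ = [[1, 6561], [1, 4374]] · [[−2, 3], [1, −1]] = [[6559, −6558], [4372, −4371]].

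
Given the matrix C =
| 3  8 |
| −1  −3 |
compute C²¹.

[[3, 8], [−1, −3]]

C² = I (check: tr C = 0 and det C = −1), so C²¹ = C since 21 is odd.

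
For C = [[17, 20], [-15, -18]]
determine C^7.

[[7073, 9260], [-6945, -9132]]

tr C = -1 and det C = -6, so the characteristic polynomial is λ² − (-1)λ + (-6) with roots -3 and 2.
Eigenvectors give P = [[-1, -4], [1, 3]] with P⁻¹ = [[3, 4], [-1, -1]], and C = P·diag(-3, 2)·P⁻¹.
Then C^7 = P·diag(-2187, 128)·P⁻¹ = [[2187, -512], [-2187, 384]] · [[3, 4], [-1, -1]] = [[7073, 9260], [-6945, -9132]].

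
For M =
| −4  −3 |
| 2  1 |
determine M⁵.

tr M = −3 and det M = 2, so the characteristic polynomial is λ² − (−3)λ + (2) with roots −1 and −2.
Eigenvectors give P = [[−1, 3], [1, −2]] with P⁻¹ = [[2, 3], [1, 1]], and M = P·diag(−1, −2)·P⁻¹.
Then M⁵ = P·diag(−1, −32)·P⁻¹ = [[1, −96], [−1, 64]] · [[2, 3], [1, 1]] = [[−94, −93], [62, 61]].

[[−94, −93], [62, 61]]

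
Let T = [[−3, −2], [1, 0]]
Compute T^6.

tr T = −3 and det T = 2, so the characteristic polynomial is λ² − (−3)λ + (2) with roots −1 and −2.
Eigenvectors give P = [[−1, 2], [1, −1]] with P⁻¹ = [[1, 2], [1, 1]], and T = P·diag(−1, −2)·P⁻¹.
Then T^6 = P·diag(1, 64)·P⁻¹ = [[−1, 128], [1, −64]] · [[1, 2], [1, 1]] = [[127, 126], [−63, −62]].

[[127, 126], [−63, −62]]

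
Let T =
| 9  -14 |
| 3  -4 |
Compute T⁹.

tr T = 5 and det T = 6, so the characteristic polynomial is λ² − (5)λ + (6) with roots 3 and 2.
Eigenvectors give P = [[7, 2], [3, 1]] with P⁻¹ = [[1, -2], [-3, 7]], and T = P·diag(3, 2)·P⁻¹.
Then T⁹ = P·diag(19683, 512)·P⁻¹ = [[137781, 1024], [59049, 512]] · [[1, -2], [-3, 7]] = [[134709, -268394], [57513, -114514]].

[[134709, -268394], [57513, -114514]]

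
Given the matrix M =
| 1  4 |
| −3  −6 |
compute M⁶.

[[−1931, −2660], [1995, 2724]]

tr M = −5 and det M = 6, so the characteristic polynomial is λ² − (−5)λ + (6) with roots −2 and −3.
Eigenvectors give P = [[4, −1], [−3, 1]] with P⁻¹ = [[1, 1], [3, 4]], and M = P·diag(−2, −3)·P⁻¹.
Then M⁶ = P·diag(64, 729)·P⁻¹ = [[256, −729], [−192, 729]] · [[1, 1], [3, 4]] = [[−1931, −2660], [1995, 2724]].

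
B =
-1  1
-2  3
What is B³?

[[-3, 5], [-10, 17]]

B² = [[-1, 2], [-4, 7]]
B³ = [[-3, 5], [-10, 17]]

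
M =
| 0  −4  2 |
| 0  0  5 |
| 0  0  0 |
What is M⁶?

M is strictly triangular, hence nilpotent: M³ = 0, so M⁶ = 0.

[[0, 0, 0], [0, 0, 0], [0, 0, 0]]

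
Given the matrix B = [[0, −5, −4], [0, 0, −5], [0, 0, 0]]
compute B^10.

[[0, 0, 0], [0, 0, 0], [0, 0, 0]]

B is strictly triangular, hence nilpotent: B^3 = 0, so B^10 = 0.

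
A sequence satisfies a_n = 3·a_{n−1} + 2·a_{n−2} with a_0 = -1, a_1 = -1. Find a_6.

With companion matrix Q = [[3, 2], [1, 0]], [a_n, a_{n−1}]ᵀ = Q·[a_{n−1}, a_{n−2}]ᵀ, so [a_6, a_5]ᵀ = Q⁵·[a_1, a_0]ᵀ.
Q⁵ = [[495, 278], [139, 78]], giving [a_6, a_5]ᵀ = [[-773], [-217]].

-773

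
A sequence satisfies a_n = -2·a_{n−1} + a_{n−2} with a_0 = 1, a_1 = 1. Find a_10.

-1393

With companion matrix C = [[-2, 1], [1, 0]], [a_n, a_{n−1}]ᵀ = C·[a_{n−1}, a_{n−2}]ᵀ, so [a_10, a_9]ᵀ = C^9·[a_1, a_0]ᵀ.
C^9 = [[-2378, 985], [985, -408]], giving [a_10, a_9]ᵀ = [[-1393], [577]].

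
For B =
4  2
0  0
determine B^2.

[[16, 8], [0, 0]]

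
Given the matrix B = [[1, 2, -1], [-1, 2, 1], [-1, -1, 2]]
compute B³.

[[-6, 15, 5], [-10, -11, 15], [0, -20, 4]]

B² = [[0, 7, -1], [-4, 1, 5], [-2, -6, 4]]
B³ = [[-6, 15, 5], [-10, -11, 15], [0, -20, 4]]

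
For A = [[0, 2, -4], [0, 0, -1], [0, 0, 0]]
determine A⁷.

[[0, 0, 0], [0, 0, 0], [0, 0, 0]]

A is strictly triangular, hence nilpotent: A³ = 0, so A⁷ = 0.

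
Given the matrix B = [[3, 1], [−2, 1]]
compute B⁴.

B² = [[7, 4], [−8, −1]]
B³ = [[13, 11], [−22, −9]]
B⁴ = [[17, 24], [−48, −31]]

[[17, 24], [−48, −31]]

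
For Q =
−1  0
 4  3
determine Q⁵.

tr Q = 2 and det Q = −3, so the characteristic polynomial is λ² − (2)λ + (−3) with roots 3 and −1.
Eigenvectors give P = [[0, −1], [−1, 1]] with P⁻¹ = [[−1, −1], [−1, 0]], and Q = P·diag(3, −1)·P⁻¹.
Then Q⁵ = P·diag(243, −1)·P⁻¹ = [[0, 1], [−243, −1]] · [[−1, −1], [−1, 0]] = [[−1, 0], [244, 243]].

[[−1, 0], [244, 243]]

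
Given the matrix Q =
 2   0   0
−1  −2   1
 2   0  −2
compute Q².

[[4, 0, 0], [2, 4, −4], [0, 0, 4]]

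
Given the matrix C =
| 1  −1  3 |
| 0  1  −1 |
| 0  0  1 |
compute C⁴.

[[1, −4, 18], [0, 1, −4], [0, 0, 1]]

C = I + N where N = [[0, −1, 3], [0, 0, −1], [0, 0, 0]] is strictly upper-triangular, so N³ = 0.
(I + N)⁴ = I + 4·N + 6·N² = [[1, −4, 18], [0, 1, −4], [0, 0, 1]].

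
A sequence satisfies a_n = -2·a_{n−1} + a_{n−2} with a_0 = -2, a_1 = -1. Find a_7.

With companion matrix T = [[-2, 1], [1, 0]], [a_n, a_{n−1}]ᵀ = T·[a_{n−1}, a_{n−2}]ᵀ, so [a_7, a_6]ᵀ = T⁶·[a_1, a_0]ᵀ.
T⁶ = [[169, -70], [-70, 29]], giving [a_7, a_6]ᵀ = [[-29], [12]].

-29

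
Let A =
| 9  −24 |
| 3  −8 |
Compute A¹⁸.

[[9, −24], [3, −8]]

A² = A (a projection; rank 1, trace 1), so A¹⁸ = A.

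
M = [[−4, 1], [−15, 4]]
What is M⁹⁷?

M² = I (check: tr M = 0 and det M = −1), so M⁹⁷ = M since 97 is odd.

[[−4, 1], [−15, 4]]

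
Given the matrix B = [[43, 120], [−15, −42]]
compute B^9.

tr B = 1 and det B = −6, so the characteristic polynomial is λ² − (1)λ + (−6) with roots −2 and 3.
Eigenvectors give P = [[−8, −3], [3, 1]] with P⁻¹ = [[1, 3], [−3, −8]], and B = P·diag(−2, 3)·P⁻¹.
Then B^9 = P·diag(−512, 19683)·P⁻¹ = [[4096, −59049], [−1536, 19683]] · [[1, 3], [−3, −8]] = [[181243, 484680], [−60585, −162072]].

[[181243, 484680], [−60585, −162072]]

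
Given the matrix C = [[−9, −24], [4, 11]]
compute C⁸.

[[−13119, −39360], [6560, 19681]]

tr C = 2 and det C = −3, so the characteristic polynomial is λ² − (2)λ + (−3) with roots 3 and −1.
Eigenvectors give P = [[−2, −3], [1, 1]] with P⁻¹ = [[1, 3], [−1, −2]], and C = P·diag(3, −1)·P⁻¹.
Then C⁸ = P·diag(6561, 1)·P⁻¹ = [[−13122, −3], [6561, 1]] · [[1, 3], [−1, −2]] = [[−13119, −39360], [6560, 19681]].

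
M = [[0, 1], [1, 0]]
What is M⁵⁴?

M² = I (check: tr M = 0 and det M = −1), so M⁵⁴ = I since 54 is even.

[[1, 0], [0, 1]]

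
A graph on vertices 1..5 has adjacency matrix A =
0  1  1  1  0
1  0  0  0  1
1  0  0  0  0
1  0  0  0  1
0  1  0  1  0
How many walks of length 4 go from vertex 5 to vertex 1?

10

The number of length-4 walks from vertex 5 to vertex 1 is entry (5,1) of A⁴, where A is the adjacency matrix.
A² = [[3, 0, 0, 0, 2], [0, 2, 1, 2, 0], [0, 1, 1, 1, 0], [0, 2, 1, 2, 0], [2, 0, 0, 0, 2]]
A³ = [[0, 5, 3, 5, 0], [5, 0, 0, 0, 4], [3, 0, 0, 0, 2], [5, 0, 0, 0, 4], [0, 4, 2, 4, 0]]
A⁴ = [[13, 0, 0, 0, 10], [0, 9, 5, 9, 0], [0, 5, 3, 5, 0], [0, 9, 5, 9, 0], [10, 0, 0, 0, 8]]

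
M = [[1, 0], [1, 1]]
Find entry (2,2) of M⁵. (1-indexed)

M = I + N where N = [[0, 0], [1, 0]] is strictly lower-triangular, so N² = 0.
(I + N)⁵ = I + 5·N = [[1, 0], [5, 1]].

1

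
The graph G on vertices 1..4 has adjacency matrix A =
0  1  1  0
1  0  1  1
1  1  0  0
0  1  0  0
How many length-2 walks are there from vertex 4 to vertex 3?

1

The number of length-2 walks from vertex 4 to vertex 3 is entry (4,3) of A^2, where A is the adjacency matrix.
A^2 = [[2, 1, 1, 1], [1, 3, 1, 0], [1, 1, 2, 1], [1, 0, 1, 1]]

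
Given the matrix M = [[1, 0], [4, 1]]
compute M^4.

M = I + N where N = [[0, 0], [4, 0]] is strictly lower-triangular, so N^2 = 0.
(I + N)^4 = I + 4·N = [[1, 0], [16, 1]].

[[1, 0], [16, 1]]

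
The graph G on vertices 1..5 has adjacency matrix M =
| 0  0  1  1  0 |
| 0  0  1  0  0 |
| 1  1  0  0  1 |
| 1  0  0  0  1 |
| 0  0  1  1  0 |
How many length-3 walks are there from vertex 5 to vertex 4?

4

The number of length-3 walks from vertex 5 to vertex 4 is entry (5,4) of M^3, where M is the adjacency matrix.
M^2 = [[2, 1, 0, 0, 2], [1, 1, 0, 0, 1], [0, 0, 3, 2, 0], [0, 0, 2, 2, 0], [2, 1, 0, 0, 2]]
M^3 = [[0, 0, 5, 4, 0], [0, 0, 3, 2, 0], [5, 3, 0, 0, 5], [4, 2, 0, 0, 4], [0, 0, 5, 4, 0]]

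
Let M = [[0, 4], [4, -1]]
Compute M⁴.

[[272, -132], [-132, 305]]

M² = [[16, -4], [-4, 17]]
M³ = [[-16, 68], [68, -33]]
M⁴ = [[272, -132], [-132, 305]]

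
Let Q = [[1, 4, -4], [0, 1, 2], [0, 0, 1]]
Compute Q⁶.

[[1, 24, 96], [0, 1, 12], [0, 0, 1]]

Q = I + N where N = [[0, 4, -4], [0, 0, 2], [0, 0, 0]] is strictly upper-triangular, so N³ = 0.
(I + N)⁶ = I + 6·N + 15·N² = [[1, 24, 96], [0, 1, 12], [0, 0, 1]].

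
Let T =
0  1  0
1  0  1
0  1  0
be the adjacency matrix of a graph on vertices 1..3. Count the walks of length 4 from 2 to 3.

0

The number of length-4 walks from vertex 2 to vertex 3 is entry (2,3) of T⁴, where T is the adjacency matrix.
T² = [[1, 0, 1], [0, 2, 0], [1, 0, 1]]
T³ = [[0, 2, 0], [2, 0, 2], [0, 2, 0]]
T⁴ = [[2, 0, 2], [0, 4, 0], [2, 0, 2]]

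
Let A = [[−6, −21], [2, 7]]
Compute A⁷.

[[−6, −21], [2, 7]]

A² = A (a projection; rank 1, trace 1), so A⁷ = A.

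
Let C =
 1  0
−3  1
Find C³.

C = I + N where N = [[0, 0], [−3, 0]] is strictly lower-triangular, so N² = 0.
(I + N)³ = I + 3·N = [[1, 0], [−9, 1]].

[[1, 0], [−9, 1]]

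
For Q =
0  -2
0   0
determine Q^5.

Q is strictly triangular, hence nilpotent: Q^2 = 0, so Q^5 = 0.

[[0, 0], [0, 0]]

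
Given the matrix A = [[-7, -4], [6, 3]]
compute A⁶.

tr A = -4 and det A = 3, so the characteristic polynomial is λ² − (-4)λ + (3) with roots -1 and -3.
Eigenvectors give P = [[-2, -1], [3, 1]] with P⁻¹ = [[1, 1], [-3, -2]], and A = P·diag(-1, -3)·P⁻¹.
Then A⁶ = P·diag(1, 729)·P⁻¹ = [[-2, -729], [3, 729]] · [[1, 1], [-3, -2]] = [[2185, 1456], [-2184, -1455]].

[[2185, 1456], [-2184, -1455]]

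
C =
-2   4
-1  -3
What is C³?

C² = [[0, -20], [5, 5]]
C³ = [[20, 60], [-15, 5]]

[[20, 60], [-15, 5]]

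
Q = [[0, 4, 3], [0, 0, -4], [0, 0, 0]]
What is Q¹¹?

[[0, 0, 0], [0, 0, 0], [0, 0, 0]]

Q is strictly triangular, hence nilpotent: Q³ = 0, so Q¹¹ = 0.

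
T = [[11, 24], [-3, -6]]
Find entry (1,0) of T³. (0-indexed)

-57

tr T = 5 and det T = 6, so the characteristic polynomial is λ² − (5)λ + (6) with roots 3 and 2.
Eigenvectors give P = [[3, -8], [-1, 3]] with P⁻¹ = [[3, 8], [1, 3]], and T = P·diag(3, 2)·P⁻¹.
Then T³ = P·diag(27, 8)·P⁻¹ = [[81, -64], [-27, 24]] · [[3, 8], [1, 3]] = [[179, 456], [-57, -144]].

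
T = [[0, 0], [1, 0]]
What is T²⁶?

T is strictly triangular, hence nilpotent: T² = 0, so T²⁶ = 0.

[[0, 0], [0, 0]]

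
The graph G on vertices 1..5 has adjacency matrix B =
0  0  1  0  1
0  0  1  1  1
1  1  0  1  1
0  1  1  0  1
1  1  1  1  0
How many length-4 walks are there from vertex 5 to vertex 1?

17

The number of length-4 walks from vertex 5 to vertex 1 is entry (5,1) of B⁴, where B is the adjacency matrix.
B² = [[2, 2, 1, 2, 1], [2, 3, 2, 2, 2], [1, 2, 4, 2, 3], [2, 2, 2, 3, 2], [1, 2, 3, 2, 4]]
B³ = [[2, 4, 7, 4, 7], [4, 6, 9, 7, 9], [7, 9, 8, 9, 9], [4, 7, 9, 6, 9], [7, 9, 9, 9, 8]]
B⁴ = [[14, 18, 17, 18, 17], [18, 25, 26, 24, 26], [17, 26, 34, 26, 33], [18, 24, 26, 25, 26], [17, 26, 33, 26, 34]]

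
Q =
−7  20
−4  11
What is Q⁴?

[[−319, 800], [−160, 401]]

tr Q = 4 and det Q = 3, so the characteristic polynomial is λ² − (4)λ + (3) with roots 3 and 1.
Eigenvectors give P = [[2, 5], [1, 2]] with P⁻¹ = [[−2, 5], [1, −2]], and Q = P·diag(3, 1)·P⁻¹.
Then Q⁴ = P·diag(81, 1)·P⁻¹ = [[162, 5], [81, 2]] · [[−2, 5], [1, −2]] = [[−319, 800], [−160, 401]].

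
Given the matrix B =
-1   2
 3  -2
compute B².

[[7, -6], [-9, 10]]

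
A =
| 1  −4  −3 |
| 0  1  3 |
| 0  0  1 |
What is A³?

[[1, −12, −45], [0, 1, 9], [0, 0, 1]]

A = I + N where N = [[0, −4, −3], [0, 0, 3], [0, 0, 0]] is strictly upper-triangular, so N³ = 0.
(I + N)³ = I + 3·N + 3·N² = [[1, −12, −45], [0, 1, 9], [0, 0, 1]].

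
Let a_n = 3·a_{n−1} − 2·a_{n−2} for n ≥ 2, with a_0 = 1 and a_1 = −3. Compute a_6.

With companion matrix C = [[3, −2], [1, 0]], [a_n, a_{n−1}]ᵀ = C·[a_{n−1}, a_{n−2}]ᵀ, so [a_6, a_5]ᵀ = C⁵·[a_1, a_0]ᵀ.
C⁵ = [[63, −62], [31, −30]], giving [a_6, a_5]ᵀ = [[−251], [−123]].

−251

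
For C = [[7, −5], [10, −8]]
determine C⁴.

tr C = −1 and det C = −6, so the characteristic polynomial is λ² − (−1)λ + (−6) with roots 2 and −3.
Eigenvectors give P = [[−1, 1], [−1, 2]] with P⁻¹ = [[−2, 1], [−1, 1]], and C = P·diag(2, −3)·P⁻¹.
Then C⁴ = P·diag(16, 81)·P⁻¹ = [[−16, 81], [−16, 162]] · [[−2, 1], [−1, 1]] = [[−49, 65], [−130, 146]].

[[−49, 65], [−130, 146]]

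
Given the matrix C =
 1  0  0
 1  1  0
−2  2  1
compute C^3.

[[1, 0, 0], [3, 1, 0], [0, 6, 1]]

C = I + N where N = [[0, 0, 0], [1, 0, 0], [−2, 2, 0]] is strictly lower-triangular, so N^3 = 0.
(I + N)^3 = I + 3·N + 3·N^2 = [[1, 0, 0], [3, 1, 0], [0, 6, 1]].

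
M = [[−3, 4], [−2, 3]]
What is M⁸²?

M² = I (check: tr M = 0 and det M = −1), so M⁸² = I since 82 is even.

[[1, 0], [0, 1]]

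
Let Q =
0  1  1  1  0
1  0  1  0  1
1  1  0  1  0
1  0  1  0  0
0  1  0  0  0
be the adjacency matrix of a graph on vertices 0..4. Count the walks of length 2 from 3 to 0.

The number of length-2 walks from vertex 3 to vertex 0 is entry (3,0) of Q^2, where Q is the adjacency matrix.
Q^2 = [[3, 1, 2, 1, 1], [1, 3, 1, 2, 0], [2, 1, 3, 1, 1], [1, 2, 1, 2, 0], [1, 0, 1, 0, 1]]

1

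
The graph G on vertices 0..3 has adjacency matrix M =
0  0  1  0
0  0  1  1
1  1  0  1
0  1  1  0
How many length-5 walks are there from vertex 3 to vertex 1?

The number of length-5 walks from vertex 3 to vertex 1 is entry (3,1) of M⁵, where M is the adjacency matrix.
M² = [[1, 1, 0, 1], [1, 2, 1, 1], [0, 1, 3, 1], [1, 1, 1, 2]]
M³ = [[0, 1, 3, 1], [1, 2, 4, 3], [3, 4, 2, 4], [1, 3, 4, 2]]
M⁴ = [[3, 4, 2, 4], [4, 7, 6, 6], [2, 6, 11, 6], [4, 6, 6, 7]]
M⁵ = [[2, 6, 11, 6], [6, 12, 17, 13], [11, 17, 14, 17], [6, 13, 17, 12]]

13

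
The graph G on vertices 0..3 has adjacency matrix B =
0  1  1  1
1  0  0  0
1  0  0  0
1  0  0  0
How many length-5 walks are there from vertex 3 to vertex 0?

The number of length-5 walks from vertex 3 to vertex 0 is entry (3,0) of B⁵, where B is the adjacency matrix.
B² = [[3, 0, 0, 0], [0, 1, 1, 1], [0, 1, 1, 1], [0, 1, 1, 1]]
B³ = [[0, 3, 3, 3], [3, 0, 0, 0], [3, 0, 0, 0], [3, 0, 0, 0]]
B⁴ = [[9, 0, 0, 0], [0, 3, 3, 3], [0, 3, 3, 3], [0, 3, 3, 3]]
B⁵ = [[0, 9, 9, 9], [9, 0, 0, 0], [9, 0, 0, 0], [9, 0, 0, 0]]

9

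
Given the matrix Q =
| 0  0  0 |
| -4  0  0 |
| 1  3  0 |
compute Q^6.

Q is strictly triangular, hence nilpotent: Q^3 = 0, so Q^6 = 0.

[[0, 0, 0], [0, 0, 0], [0, 0, 0]]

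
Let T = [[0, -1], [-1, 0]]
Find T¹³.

[[0, -1], [-1, 0]]

T² = I (check: tr T = 0 and det T = -1), so T¹³ = T since 13 is odd.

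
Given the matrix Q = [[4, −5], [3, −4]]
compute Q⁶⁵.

[[4, −5], [3, −4]]

Q² = I (check: tr Q = 0 and det Q = −1), so Q⁶⁵ = Q since 65 is odd.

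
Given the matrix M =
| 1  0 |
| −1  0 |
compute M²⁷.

M² = M (a projection; rank 1, trace 1), so M²⁷ = M.

[[1, 0], [−1, 0]]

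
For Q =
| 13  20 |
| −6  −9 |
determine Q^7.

tr Q = 4 and det Q = 3, so the characteristic polynomial is λ² − (4)λ + (3) with roots 1 and 3.
Eigenvectors give P = [[−5, −2], [3, 1]] with P⁻¹ = [[1, 2], [−3, −5]], and Q = P·diag(1, 3)·P⁻¹.
Then Q^7 = P·diag(1, 2187)·P⁻¹ = [[−5, −4374], [3, 2187]] · [[1, 2], [−3, −5]] = [[13117, 21860], [−6558, −10929]].

[[13117, 21860], [−6558, −10929]]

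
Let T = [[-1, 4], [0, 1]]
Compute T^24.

T² = I (check: tr T = 0 and det T = -1), so T^24 = I since 24 is even.

[[1, 0], [0, 1]]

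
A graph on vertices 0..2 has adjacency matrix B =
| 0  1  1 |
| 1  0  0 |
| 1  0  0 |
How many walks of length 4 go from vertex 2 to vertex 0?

0

The number of length-4 walks from vertex 2 to vertex 0 is entry (2,0) of B⁴, where B is the adjacency matrix.
B² = [[2, 0, 0], [0, 1, 1], [0, 1, 1]]
B³ = [[0, 2, 2], [2, 0, 0], [2, 0, 0]]
B⁴ = [[4, 0, 0], [0, 2, 2], [0, 2, 2]]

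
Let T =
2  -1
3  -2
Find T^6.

[[1, 0], [0, 1]]

T² = I (check: tr T = 0 and det T = -1), so T^6 = I since 6 is even.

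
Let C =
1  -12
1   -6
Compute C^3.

[[49, -228], [19, -84]]

tr C = -5 and det C = 6, so the characteristic polynomial is λ² − (-5)λ + (6) with roots -2 and -3.
Eigenvectors give P = [[4, 3], [1, 1]] with P⁻¹ = [[1, -3], [-1, 4]], and C = P·diag(-2, -3)·P⁻¹.
Then C^3 = P·diag(-8, -27)·P⁻¹ = [[-32, -81], [-8, -27]] · [[1, -3], [-1, 4]] = [[49, -228], [19, -84]].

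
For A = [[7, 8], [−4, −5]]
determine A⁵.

tr A = 2 and det A = −3, so the characteristic polynomial is λ² − (2)λ + (−3) with roots −1 and 3.
Eigenvectors give P = [[1, −2], [−1, 1]] with P⁻¹ = [[−1, −2], [−1, −1]], and A = P·diag(−1, 3)·P⁻¹.
Then A⁵ = P·diag(−1, 243)·P⁻¹ = [[−1, −486], [1, 243]] · [[−1, −2], [−1, −1]] = [[487, 488], [−244, −245]].

[[487, 488], [−244, −245]]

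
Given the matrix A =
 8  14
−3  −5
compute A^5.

tr A = 3 and det A = 2, so the characteristic polynomial is λ² − (3)λ + (2) with roots 2 and 1.
Eigenvectors give P = [[−7, −2], [3, 1]] with P⁻¹ = [[−1, −2], [3, 7]], and A = P·diag(2, 1)·P⁻¹.
Then A^5 = P·diag(32, 1)·P⁻¹ = [[−224, −2], [96, 1]] · [[−1, −2], [3, 7]] = [[218, 434], [−93, −185]].

[[218, 434], [−93, −185]]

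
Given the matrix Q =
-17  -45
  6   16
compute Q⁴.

[[91, 225], [-30, -74]]

tr Q = -1 and det Q = -2, so the characteristic polynomial is λ² − (-1)λ + (-2) with roots 1 and -2.
Eigenvectors give P = [[-5, -3], [2, 1]] with P⁻¹ = [[1, 3], [-2, -5]], and Q = P·diag(1, -2)·P⁻¹.
Then Q⁴ = P·diag(1, 16)·P⁻¹ = [[-5, -48], [2, 16]] · [[1, 3], [-2, -5]] = [[91, 225], [-30, -74]].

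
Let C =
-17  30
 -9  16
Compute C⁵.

tr C = -1 and det C = -2, so the characteristic polynomial is λ² − (-1)λ + (-2) with roots -2 and 1.
Eigenvectors give P = [[2, 5], [1, 3]] with P⁻¹ = [[3, -5], [-1, 2]], and C = P·diag(-2, 1)·P⁻¹.
Then C⁵ = P·diag(-32, 1)·P⁻¹ = [[-64, 5], [-32, 3]] · [[3, -5], [-1, 2]] = [[-197, 330], [-99, 166]].

[[-197, 330], [-99, 166]]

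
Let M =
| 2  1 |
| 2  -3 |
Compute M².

[[6, -1], [-2, 11]]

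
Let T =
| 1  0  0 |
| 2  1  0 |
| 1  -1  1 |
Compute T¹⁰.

T = I + N where N = [[0, 0, 0], [2, 0, 0], [1, -1, 0]] is strictly lower-triangular, so N³ = 0.
(I + N)¹⁰ = I + 10·N + 45·N² = [[1, 0, 0], [20, 1, 0], [-80, -10, 1]].

[[1, 0, 0], [20, 1, 0], [-80, -10, 1]]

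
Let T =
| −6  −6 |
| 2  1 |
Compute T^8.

[[25476, 37830], [−12610, −18659]]

tr T = −5 and det T = 6, so the characteristic polynomial is λ² − (−5)λ + (6) with roots −2 and −3.
Eigenvectors give P = [[3, 2], [−2, −1]] with P⁻¹ = [[−1, −2], [2, 3]], and T = P·diag(−2, −3)·P⁻¹.
Then T^8 = P·diag(256, 6561)·P⁻¹ = [[768, 13122], [−512, −6561]] · [[−1, −2], [2, 3]] = [[25476, 37830], [−12610, −18659]].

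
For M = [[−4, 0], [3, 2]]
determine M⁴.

M² = [[16, 0], [−6, 4]]
M³ = [[−64, 0], [36, 8]]
M⁴ = [[256, 0], [−120, 16]]

[[256, 0], [−120, 16]]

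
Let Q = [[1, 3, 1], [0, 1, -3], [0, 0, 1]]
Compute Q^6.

[[1, 18, -129], [0, 1, -18], [0, 0, 1]]

Q = I + N where N = [[0, 3, 1], [0, 0, -3], [0, 0, 0]] is strictly upper-triangular, so N^3 = 0.
(I + N)^6 = I + 6·N + 15·N^2 = [[1, 18, -129], [0, 1, -18], [0, 0, 1]].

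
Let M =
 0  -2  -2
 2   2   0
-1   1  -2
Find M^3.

M^2 = [[-2, -6, 4], [4, 0, -4], [4, 2, 6]]
M^3 = [[-16, -4, -4], [4, -12, 0], [-2, 2, -20]]

[[-16, -4, -4], [4, -12, 0], [-2, 2, -20]]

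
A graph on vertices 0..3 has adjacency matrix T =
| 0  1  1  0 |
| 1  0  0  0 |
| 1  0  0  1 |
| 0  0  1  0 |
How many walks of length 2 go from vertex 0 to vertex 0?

The number of length-2 walks from vertex 0 to vertex 0 is entry (0,0) of T², where T is the adjacency matrix.
T² = [[2, 0, 0, 1], [0, 1, 1, 0], [0, 1, 2, 0], [1, 0, 0, 1]]

2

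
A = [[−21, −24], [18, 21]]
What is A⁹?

tr A = 0 and det A = −9, so the characteristic polynomial is λ² − (0)λ + (−9) with roots −3 and 3.
Eigenvectors give P = [[4, −1], [−3, 1]] with P⁻¹ = [[1, 1], [3, 4]], and A = P·diag(−3, 3)·P⁻¹.
Then A⁹ = P·diag(−19683, 19683)·P⁻¹ = [[−78732, −19683], [59049, 19683]] · [[1, 1], [3, 4]] = [[−137781, −157464], [118098, 137781]].

[[−137781, −157464], [118098, 137781]]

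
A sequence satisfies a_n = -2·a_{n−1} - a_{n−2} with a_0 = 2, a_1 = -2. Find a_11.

-2

With companion matrix M = [[-2, -1], [1, 0]], [a_n, a_{n−1}]ᵀ = M·[a_{n−1}, a_{n−2}]ᵀ, so [a_11, a_10]ᵀ = M^10·[a_1, a_0]ᵀ.
M^10 = [[11, 10], [-10, -9]], giving [a_11, a_10]ᵀ = [[-2], [2]].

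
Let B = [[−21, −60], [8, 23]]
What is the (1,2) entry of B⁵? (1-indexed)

tr B = 2 and det B = −3, so the characteristic polynomial is λ² − (2)λ + (−3) with roots −1 and 3.
Eigenvectors give P = [[−3, −5], [1, 2]] with P⁻¹ = [[−2, −5], [1, 3]], and B = P·diag(−1, 3)·P⁻¹.
Then B⁵ = P·diag(−1, 243)·P⁻¹ = [[3, −1215], [−1, 486]] · [[−2, −5], [1, 3]] = [[−1221, −3660], [488, 1463]].

−3660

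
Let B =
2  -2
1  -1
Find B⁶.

[[2, -2], [1, -1]]

B² = B (a projection; rank 1, trace 1), so B⁶ = B.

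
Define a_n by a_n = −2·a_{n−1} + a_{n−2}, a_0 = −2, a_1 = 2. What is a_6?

−198

With companion matrix T = [[−2, 1], [1, 0]], [a_n, a_{n−1}]ᵀ = T·[a_{n−1}, a_{n−2}]ᵀ, so [a_6, a_5]ᵀ = T⁵·[a_1, a_0]ᵀ.
T⁵ = [[−70, 29], [29, −12]], giving [a_6, a_5]ᵀ = [[−198], [82]].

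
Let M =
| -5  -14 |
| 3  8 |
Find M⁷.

tr M = 3 and det M = 2, so the characteristic polynomial is λ² − (3)λ + (2) with roots 2 and 1.
Eigenvectors give P = [[2, 7], [-1, -3]] with P⁻¹ = [[-3, -7], [1, 2]], and M = P·diag(2, 1)·P⁻¹.
Then M⁷ = P·diag(128, 1)·P⁻¹ = [[256, 7], [-128, -3]] · [[-3, -7], [1, 2]] = [[-761, -1778], [381, 890]].

[[-761, -1778], [381, 890]]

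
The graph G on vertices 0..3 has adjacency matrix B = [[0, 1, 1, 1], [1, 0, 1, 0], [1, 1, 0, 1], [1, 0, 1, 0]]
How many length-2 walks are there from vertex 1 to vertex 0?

The number of length-2 walks from vertex 1 to vertex 0 is entry (1,0) of B², where B is the adjacency matrix.
B² = [[3, 1, 2, 1], [1, 2, 1, 2], [2, 1, 3, 1], [1, 2, 1, 2]]

1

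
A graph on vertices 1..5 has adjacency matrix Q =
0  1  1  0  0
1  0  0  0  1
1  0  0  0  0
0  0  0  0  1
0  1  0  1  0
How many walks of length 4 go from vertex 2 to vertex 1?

0

The number of length-4 walks from vertex 2 to vertex 1 is entry (2,1) of Q⁴, where Q is the adjacency matrix.
Q² = [[2, 0, 0, 0, 1], [0, 2, 1, 1, 0], [0, 1, 1, 0, 0], [0, 1, 0, 1, 0], [1, 0, 0, 0, 2]]
Q³ = [[0, 3, 2, 1, 0], [3, 0, 0, 0, 3], [2, 0, 0, 0, 1], [1, 0, 0, 0, 2], [0, 3, 1, 2, 0]]
Q⁴ = [[5, 0, 0, 0, 4], [0, 6, 3, 3, 0], [0, 3, 2, 1, 0], [0, 3, 1, 2, 0], [4, 0, 0, 0, 5]]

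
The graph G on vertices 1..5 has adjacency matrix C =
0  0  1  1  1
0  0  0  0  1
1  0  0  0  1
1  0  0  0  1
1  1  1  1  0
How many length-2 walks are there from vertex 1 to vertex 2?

The number of length-2 walks from vertex 1 to vertex 2 is entry (1,2) of C^2, where C is the adjacency matrix.
C^2 = [[3, 1, 1, 1, 2], [1, 1, 1, 1, 0], [1, 1, 2, 2, 1], [1, 1, 2, 2, 1], [2, 0, 1, 1, 4]]

1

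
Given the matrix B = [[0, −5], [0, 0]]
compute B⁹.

B is strictly triangular, hence nilpotent: B² = 0, so B⁹ = 0.

[[0, 0], [0, 0]]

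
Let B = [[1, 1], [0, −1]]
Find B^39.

[[1, 1], [0, −1]]

B² = I (check: tr B = 0 and det B = −1), so B^39 = B since 39 is odd.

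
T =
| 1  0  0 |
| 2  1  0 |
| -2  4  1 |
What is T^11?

[[1, 0, 0], [22, 1, 0], [418, 44, 1]]

T = I + N where N = [[0, 0, 0], [2, 0, 0], [-2, 4, 0]] is strictly lower-triangular, so N^3 = 0.
(I + N)^11 = I + 11·N + 55·N^2 = [[1, 0, 0], [22, 1, 0], [418, 44, 1]].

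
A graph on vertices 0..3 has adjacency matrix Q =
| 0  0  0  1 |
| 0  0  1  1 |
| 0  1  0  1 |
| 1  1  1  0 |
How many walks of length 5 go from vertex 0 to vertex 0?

2

The number of length-5 walks from vertex 0 to vertex 0 is entry (0,0) of Q⁵, where Q is the adjacency matrix.
Q² = [[1, 1, 1, 0], [1, 2, 1, 1], [1, 1, 2, 1], [0, 1, 1, 3]]
Q³ = [[0, 1, 1, 3], [1, 2, 3, 4], [1, 3, 2, 4], [3, 4, 4, 2]]
Q⁴ = [[3, 4, 4, 2], [4, 7, 6, 6], [4, 6, 7, 6], [2, 6, 6, 11]]
Q⁵ = [[2, 6, 6, 11], [6, 12, 13, 17], [6, 13, 12, 17], [11, 17, 17, 14]]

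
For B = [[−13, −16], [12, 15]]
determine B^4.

[[−239, −320], [240, 321]]

tr B = 2 and det B = −3, so the characteristic polynomial is λ² − (2)λ + (−3) with roots 3 and −1.
Eigenvectors give P = [[−1, 4], [1, −3]] with P⁻¹ = [[3, 4], [1, 1]], and B = P·diag(3, −1)·P⁻¹.
Then B^4 = P·diag(81, 1)·P⁻¹ = [[−81, 4], [81, −3]] · [[3, 4], [1, 1]] = [[−239, −320], [240, 321]].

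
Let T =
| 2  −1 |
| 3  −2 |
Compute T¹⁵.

[[2, −1], [3, −2]]

T² = I (check: tr T = 0 and det T = −1), so T¹⁵ = T since 15 is odd.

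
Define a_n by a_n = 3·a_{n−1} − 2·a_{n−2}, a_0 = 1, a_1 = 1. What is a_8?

With companion matrix C = [[3, −2], [1, 0]], [a_n, a_{n−1}]ᵀ = C·[a_{n−1}, a_{n−2}]ᵀ, so [a_8, a_7]ᵀ = C⁷·[a_1, a_0]ᵀ.
C⁷ = [[255, −254], [127, −126]], giving [a_8, a_7]ᵀ = [[1], [1]].

1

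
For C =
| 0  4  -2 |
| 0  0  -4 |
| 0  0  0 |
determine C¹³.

[[0, 0, 0], [0, 0, 0], [0, 0, 0]]

C is strictly triangular, hence nilpotent: C³ = 0, so C¹³ = 0.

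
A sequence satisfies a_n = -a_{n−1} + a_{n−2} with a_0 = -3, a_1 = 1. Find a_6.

-23

With companion matrix Q = [[-1, 1], [1, 0]], [a_n, a_{n−1}]ᵀ = Q·[a_{n−1}, a_{n−2}]ᵀ, so [a_6, a_5]ᵀ = Q⁵·[a_1, a_0]ᵀ.
Q⁵ = [[-8, 5], [5, -3]], giving [a_6, a_5]ᵀ = [[-23], [14]].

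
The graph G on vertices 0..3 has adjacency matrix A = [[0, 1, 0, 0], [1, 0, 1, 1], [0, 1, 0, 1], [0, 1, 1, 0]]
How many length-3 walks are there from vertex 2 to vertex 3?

3

The number of length-3 walks from vertex 2 to vertex 3 is entry (2,3) of A³, where A is the adjacency matrix.
A² = [[1, 0, 1, 1], [0, 3, 1, 1], [1, 1, 2, 1], [1, 1, 1, 2]]
A³ = [[0, 3, 1, 1], [3, 2, 4, 4], [1, 4, 2, 3], [1, 4, 3, 2]]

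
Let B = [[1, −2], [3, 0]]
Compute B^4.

B^2 = [[−5, −2], [3, −6]]
B^3 = [[−11, 10], [−15, −6]]
B^4 = [[19, 22], [−33, 30]]

[[19, 22], [−33, 30]]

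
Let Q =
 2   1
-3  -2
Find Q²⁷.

Q² = I (check: tr Q = 0 and det Q = -1), so Q²⁷ = Q since 27 is odd.

[[2, 1], [-3, -2]]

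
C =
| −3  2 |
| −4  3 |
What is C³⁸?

C² = I (check: tr C = 0 and det C = −1), so C³⁸ = I since 38 is even.

[[1, 0], [0, 1]]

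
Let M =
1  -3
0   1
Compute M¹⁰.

[[1, -30], [0, 1]]

M = I + N where N = [[0, -3], [0, 0]] is strictly upper-triangular, so N² = 0.
(I + N)¹⁰ = I + 10·N = [[1, -30], [0, 1]].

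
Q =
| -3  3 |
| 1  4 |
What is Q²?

[[12, 3], [1, 19]]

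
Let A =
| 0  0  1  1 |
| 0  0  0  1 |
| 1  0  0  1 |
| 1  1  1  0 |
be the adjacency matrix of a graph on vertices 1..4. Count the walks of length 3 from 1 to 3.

3

The number of length-3 walks from vertex 1 to vertex 3 is entry (1,3) of A³, where A is the adjacency matrix.
A² = [[2, 1, 1, 1], [1, 1, 1, 0], [1, 1, 2, 1], [1, 0, 1, 3]]
A³ = [[2, 1, 3, 4], [1, 0, 1, 3], [3, 1, 2, 4], [4, 3, 4, 2]]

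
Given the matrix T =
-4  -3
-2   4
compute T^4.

T^2 = [[22, 0], [0, 22]]
T^3 = [[-88, -66], [-44, 88]]
T^4 = [[484, 0], [0, 484]]

[[484, 0], [0, 484]]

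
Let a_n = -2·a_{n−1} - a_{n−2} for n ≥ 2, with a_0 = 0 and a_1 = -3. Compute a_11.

With companion matrix A = [[-2, -1], [1, 0]], [a_n, a_{n−1}]ᵀ = A·[a_{n−1}, a_{n−2}]ᵀ, so [a_11, a_10]ᵀ = A¹⁰·[a_1, a_0]ᵀ.
A¹⁰ = [[11, 10], [-10, -9]], giving [a_11, a_10]ᵀ = [[-33], [30]].

-33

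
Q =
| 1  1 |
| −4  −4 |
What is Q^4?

[[−27, −27], [108, 108]]

Q^2 = [[−3, −3], [12, 12]]
Q^3 = [[9, 9], [−36, −36]]
Q^4 = [[−27, −27], [108, 108]]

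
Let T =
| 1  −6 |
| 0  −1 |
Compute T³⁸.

T² = I (check: tr T = 0 and det T = −1), so T³⁸ = I since 38 is even.

[[1, 0], [0, 1]]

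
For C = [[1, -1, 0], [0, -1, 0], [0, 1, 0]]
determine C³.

C² = [[1, 0, 0], [0, 1, 0], [0, -1, 0]]
C³ = [[1, -1, 0], [0, -1, 0], [0, 1, 0]]

[[1, -1, 0], [0, -1, 0], [0, 1, 0]]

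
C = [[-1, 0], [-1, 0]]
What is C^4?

C^2 = [[1, 0], [1, 0]]
C^3 = [[-1, 0], [-1, 0]]
C^4 = [[1, 0], [1, 0]]

[[1, 0], [1, 0]]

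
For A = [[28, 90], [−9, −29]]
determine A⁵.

tr A = −1 and det A = −2, so the characteristic polynomial is λ² − (−1)λ + (−2) with roots −2 and 1.
Eigenvectors give P = [[−3, 10], [1, −3]] with P⁻¹ = [[3, 10], [1, 3]], and A = P·diag(−2, 1)·P⁻¹.
Then A⁵ = P·diag(−32, 1)·P⁻¹ = [[96, 10], [−32, −3]] · [[3, 10], [1, 3]] = [[298, 990], [−99, −329]].

[[298, 990], [−99, −329]]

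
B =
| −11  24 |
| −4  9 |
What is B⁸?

[[19681, −39360], [6560, −13119]]

tr B = −2 and det B = −3, so the characteristic polynomial is λ² − (−2)λ + (−3) with roots 1 and −3.
Eigenvectors give P = [[−2, −3], [−1, −1]] with P⁻¹ = [[1, −3], [−1, 2]], and B = P·diag(1, −3)·P⁻¹.
Then B⁸ = P·diag(1, 6561)·P⁻¹ = [[−2, −19683], [−1, −6561]] · [[1, −3], [−1, 2]] = [[19681, −39360], [6560, −13119]].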